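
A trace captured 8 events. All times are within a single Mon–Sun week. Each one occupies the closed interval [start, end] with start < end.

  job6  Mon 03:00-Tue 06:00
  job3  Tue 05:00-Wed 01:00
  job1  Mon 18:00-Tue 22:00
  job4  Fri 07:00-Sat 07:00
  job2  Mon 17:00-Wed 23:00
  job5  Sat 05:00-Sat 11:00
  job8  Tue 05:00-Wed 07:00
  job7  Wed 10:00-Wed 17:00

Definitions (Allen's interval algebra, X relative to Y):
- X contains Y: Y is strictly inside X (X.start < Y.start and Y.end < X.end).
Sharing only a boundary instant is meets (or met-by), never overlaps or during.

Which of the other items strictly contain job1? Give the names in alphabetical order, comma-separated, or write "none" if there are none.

job2

Target job1 = [Mon 18:00, Tue 22:00].
job2 [Mon 17:00, Wed 23:00] → contains → yes.
job3 [Tue 05:00, Wed 01:00] → overlapped-by → no.
job4 [Fri 07:00, Sat 07:00] → after → no.
job5 [Sat 05:00, Sat 11:00] → after → no.
job6 [Mon 03:00, Tue 06:00] → overlaps → no.
job7 [Wed 10:00, Wed 17:00] → after → no.
job8 [Tue 05:00, Wed 07:00] → overlapped-by → no.
Result: job2.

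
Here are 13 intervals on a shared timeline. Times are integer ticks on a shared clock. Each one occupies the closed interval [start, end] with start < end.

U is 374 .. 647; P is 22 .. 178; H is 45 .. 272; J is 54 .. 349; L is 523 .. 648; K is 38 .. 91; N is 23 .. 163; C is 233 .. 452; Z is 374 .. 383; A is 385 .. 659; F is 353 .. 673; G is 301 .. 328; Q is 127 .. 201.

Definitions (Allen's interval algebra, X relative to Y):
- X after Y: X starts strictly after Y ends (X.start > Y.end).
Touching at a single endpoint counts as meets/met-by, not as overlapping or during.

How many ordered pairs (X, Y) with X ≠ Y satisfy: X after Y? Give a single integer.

Checking all 156 ordered pairs for relation 'after'; matching pairs in alphabetical order:
(A, G): A after G ✓
(A, H): A after H ✓
(A, J): A after J ✓
(A, K): A after K ✓
(A, N): A after N ✓
(A, P): A after P ✓
(A, Q): A after Q ✓
(A, Z): A after Z ✓
(C, K): C after K ✓
(C, N): C after N ✓
(C, P): C after P ✓
(C, Q): C after Q ✓
(F, G): F after G ✓
(F, H): F after H ✓
(F, J): F after J ✓
(F, K): F after K ✓
(F, N): F after N ✓
(F, P): F after P ✓
(F, Q): F after Q ✓
(G, H): G after H ✓
(G, K): G after K ✓
(G, N): G after N ✓
(G, P): G after P ✓
(G, Q): G after Q ✓
... plus 24 further pairs not listed.
Count: 48.

48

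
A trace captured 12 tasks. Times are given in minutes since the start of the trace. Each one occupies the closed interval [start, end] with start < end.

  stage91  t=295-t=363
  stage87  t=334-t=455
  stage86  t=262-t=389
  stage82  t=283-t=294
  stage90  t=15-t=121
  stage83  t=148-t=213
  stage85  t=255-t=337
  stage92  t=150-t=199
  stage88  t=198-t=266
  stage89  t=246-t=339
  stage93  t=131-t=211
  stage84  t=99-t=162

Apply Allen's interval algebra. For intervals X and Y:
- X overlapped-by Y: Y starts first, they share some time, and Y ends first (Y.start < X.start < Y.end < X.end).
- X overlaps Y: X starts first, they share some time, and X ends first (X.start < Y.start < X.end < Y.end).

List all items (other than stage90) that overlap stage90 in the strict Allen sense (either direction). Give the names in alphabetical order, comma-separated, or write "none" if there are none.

stage84

Target stage90 = [t=15, t=121].
stage82 [t=283, t=294] → after → no.
stage83 [t=148, t=213] → after → no.
stage84 [t=99, t=162] → overlapped-by → yes.
stage85 [t=255, t=337] → after → no.
stage86 [t=262, t=389] → after → no.
stage87 [t=334, t=455] → after → no.
stage88 [t=198, t=266] → after → no.
stage89 [t=246, t=339] → after → no.
stage91 [t=295, t=363] → after → no.
stage92 [t=150, t=199] → after → no.
stage93 [t=131, t=211] → after → no.
Result: stage84.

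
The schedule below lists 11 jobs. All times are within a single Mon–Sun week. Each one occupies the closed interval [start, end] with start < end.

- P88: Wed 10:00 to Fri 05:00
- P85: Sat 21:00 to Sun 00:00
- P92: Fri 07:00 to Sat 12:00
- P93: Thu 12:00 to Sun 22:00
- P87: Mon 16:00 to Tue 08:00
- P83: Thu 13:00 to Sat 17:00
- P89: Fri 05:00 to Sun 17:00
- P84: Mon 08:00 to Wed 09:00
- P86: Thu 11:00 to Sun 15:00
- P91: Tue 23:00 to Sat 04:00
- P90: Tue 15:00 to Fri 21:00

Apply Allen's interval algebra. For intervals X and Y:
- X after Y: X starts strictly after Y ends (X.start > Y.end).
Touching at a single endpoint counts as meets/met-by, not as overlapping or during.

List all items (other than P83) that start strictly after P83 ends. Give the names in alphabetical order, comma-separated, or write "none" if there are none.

P85

Target P83 = [Thu 13:00, Sat 17:00].
P84 [Mon 08:00, Wed 09:00] → before → no.
P85 [Sat 21:00, Sun 00:00] → after → yes.
P86 [Thu 11:00, Sun 15:00] → contains → no.
P87 [Mon 16:00, Tue 08:00] → before → no.
P88 [Wed 10:00, Fri 05:00] → overlaps → no.
P89 [Fri 05:00, Sun 17:00] → overlapped-by → no.
P90 [Tue 15:00, Fri 21:00] → overlaps → no.
P91 [Tue 23:00, Sat 04:00] → overlaps → no.
P92 [Fri 07:00, Sat 12:00] → during → no.
P93 [Thu 12:00, Sun 22:00] → contains → no.
Result: P85.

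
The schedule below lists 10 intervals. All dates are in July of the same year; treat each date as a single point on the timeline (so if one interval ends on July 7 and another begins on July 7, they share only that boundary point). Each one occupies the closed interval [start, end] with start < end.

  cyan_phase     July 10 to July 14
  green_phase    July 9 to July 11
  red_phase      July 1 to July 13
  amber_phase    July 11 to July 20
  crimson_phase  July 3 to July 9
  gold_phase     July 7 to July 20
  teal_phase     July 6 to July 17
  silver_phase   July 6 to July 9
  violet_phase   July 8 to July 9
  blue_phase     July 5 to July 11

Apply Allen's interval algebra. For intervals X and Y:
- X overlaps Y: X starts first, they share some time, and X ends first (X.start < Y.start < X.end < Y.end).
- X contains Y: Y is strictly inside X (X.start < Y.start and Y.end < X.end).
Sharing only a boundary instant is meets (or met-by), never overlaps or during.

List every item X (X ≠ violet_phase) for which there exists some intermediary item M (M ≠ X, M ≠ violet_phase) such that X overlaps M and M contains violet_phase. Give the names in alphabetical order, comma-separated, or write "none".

Target violet_phase = [July 8, July 9].
Intermediaries M with M contains violet_phase: blue_phase, gold_phase, red_phase, teal_phase.
Via blue_phase — items with X overlaps blue_phase: crimson_phase.
Via gold_phase — items with X overlaps gold_phase: blue_phase, crimson_phase, red_phase, silver_phase, teal_phase.
Via red_phase — items with X overlaps red_phase: none.
Via teal_phase — items with X overlaps teal_phase: blue_phase, crimson_phase, red_phase.
Union: blue_phase, crimson_phase, red_phase, silver_phase, teal_phase.

blue_phase, crimson_phase, red_phase, silver_phase, teal_phase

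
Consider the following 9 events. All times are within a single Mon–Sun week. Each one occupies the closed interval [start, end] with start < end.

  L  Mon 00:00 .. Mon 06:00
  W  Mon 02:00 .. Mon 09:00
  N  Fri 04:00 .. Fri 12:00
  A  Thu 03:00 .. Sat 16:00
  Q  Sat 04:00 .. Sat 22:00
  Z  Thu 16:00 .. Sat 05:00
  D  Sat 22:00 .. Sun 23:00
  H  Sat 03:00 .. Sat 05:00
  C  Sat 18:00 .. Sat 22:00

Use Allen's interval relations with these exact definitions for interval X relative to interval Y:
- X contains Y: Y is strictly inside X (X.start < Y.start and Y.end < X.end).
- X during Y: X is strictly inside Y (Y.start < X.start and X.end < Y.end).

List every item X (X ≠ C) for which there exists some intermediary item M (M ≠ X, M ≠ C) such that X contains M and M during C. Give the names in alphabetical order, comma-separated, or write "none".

Target C = [Sat 18:00, Sat 22:00].
Intermediaries M with M during C: none.
Union: none.

none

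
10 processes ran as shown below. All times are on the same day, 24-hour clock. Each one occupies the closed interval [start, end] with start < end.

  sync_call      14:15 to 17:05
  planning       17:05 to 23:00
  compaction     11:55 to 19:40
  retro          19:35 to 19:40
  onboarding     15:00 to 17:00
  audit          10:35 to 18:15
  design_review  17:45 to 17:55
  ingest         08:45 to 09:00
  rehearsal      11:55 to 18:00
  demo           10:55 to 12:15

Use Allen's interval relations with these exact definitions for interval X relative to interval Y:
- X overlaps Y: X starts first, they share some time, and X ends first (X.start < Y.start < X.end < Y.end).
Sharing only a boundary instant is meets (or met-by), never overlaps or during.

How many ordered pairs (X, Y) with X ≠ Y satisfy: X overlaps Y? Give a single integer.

Checking all 90 ordered pairs for relation 'overlaps'; matching pairs in alphabetical order:
(audit, compaction): audit overlaps compaction ✓
(audit, planning): audit overlaps planning ✓
(compaction, planning): compaction overlaps planning ✓
(demo, compaction): demo overlaps compaction ✓
(demo, rehearsal): demo overlaps rehearsal ✓
(rehearsal, planning): rehearsal overlaps planning ✓
Count: 6.

6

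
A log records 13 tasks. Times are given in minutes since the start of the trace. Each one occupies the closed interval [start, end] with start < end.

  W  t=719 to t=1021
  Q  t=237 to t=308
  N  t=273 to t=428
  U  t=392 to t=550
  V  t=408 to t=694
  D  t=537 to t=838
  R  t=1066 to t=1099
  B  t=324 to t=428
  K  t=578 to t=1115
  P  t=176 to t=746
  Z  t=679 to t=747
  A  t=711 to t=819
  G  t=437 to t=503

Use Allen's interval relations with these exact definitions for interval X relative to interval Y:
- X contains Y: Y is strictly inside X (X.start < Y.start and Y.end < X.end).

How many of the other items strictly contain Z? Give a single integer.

Target Z = [t=679, t=747].
A [t=711, t=819] → overlapped-by → no.
B [t=324, t=428] → before → no.
D [t=537, t=838] → contains → counts.
G [t=437, t=503] → before → no.
K [t=578, t=1115] → contains → counts.
N [t=273, t=428] → before → no.
P [t=176, t=746] → overlaps → no.
Q [t=237, t=308] → before → no.
R [t=1066, t=1099] → after → no.
U [t=392, t=550] → before → no.
V [t=408, t=694] → overlaps → no.
W [t=719, t=1021] → overlapped-by → no.
Total: 2.

2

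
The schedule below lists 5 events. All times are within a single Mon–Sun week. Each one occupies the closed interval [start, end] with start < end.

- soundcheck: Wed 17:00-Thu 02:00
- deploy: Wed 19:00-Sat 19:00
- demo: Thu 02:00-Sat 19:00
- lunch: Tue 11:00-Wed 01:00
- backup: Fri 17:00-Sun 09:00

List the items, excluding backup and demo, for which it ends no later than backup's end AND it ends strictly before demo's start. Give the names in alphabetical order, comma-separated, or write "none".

Conditions: its end is no later than backup's end (X.end <= Sun 09:00) AND its end is strictly before demo's start (X.end < Thu 02:00).
deploy: end Sat 19:00 <= Sun 09:00? ✓; end Sat 19:00 < Thu 02:00? ✗ → no.
lunch: end Wed 01:00 <= Sun 09:00? ✓; end Wed 01:00 < Thu 02:00? ✓ → yes.
soundcheck: end Thu 02:00 <= Sun 09:00? ✓; end Thu 02:00 < Thu 02:00? ✗ → no.
Result: lunch.

lunch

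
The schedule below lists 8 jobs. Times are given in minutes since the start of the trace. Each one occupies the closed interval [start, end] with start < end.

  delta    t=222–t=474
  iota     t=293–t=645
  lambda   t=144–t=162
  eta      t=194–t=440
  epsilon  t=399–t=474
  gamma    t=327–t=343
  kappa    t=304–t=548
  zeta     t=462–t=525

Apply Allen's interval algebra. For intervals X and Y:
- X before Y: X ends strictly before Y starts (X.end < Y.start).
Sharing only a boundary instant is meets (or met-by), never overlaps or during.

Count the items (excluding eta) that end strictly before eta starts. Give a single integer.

1

Target eta = [t=194, t=440].
delta [t=222, t=474] → overlapped-by → no.
epsilon [t=399, t=474] → overlapped-by → no.
gamma [t=327, t=343] → during → no.
iota [t=293, t=645] → overlapped-by → no.
kappa [t=304, t=548] → overlapped-by → no.
lambda [t=144, t=162] → before → counts.
zeta [t=462, t=525] → after → no.
Total: 1.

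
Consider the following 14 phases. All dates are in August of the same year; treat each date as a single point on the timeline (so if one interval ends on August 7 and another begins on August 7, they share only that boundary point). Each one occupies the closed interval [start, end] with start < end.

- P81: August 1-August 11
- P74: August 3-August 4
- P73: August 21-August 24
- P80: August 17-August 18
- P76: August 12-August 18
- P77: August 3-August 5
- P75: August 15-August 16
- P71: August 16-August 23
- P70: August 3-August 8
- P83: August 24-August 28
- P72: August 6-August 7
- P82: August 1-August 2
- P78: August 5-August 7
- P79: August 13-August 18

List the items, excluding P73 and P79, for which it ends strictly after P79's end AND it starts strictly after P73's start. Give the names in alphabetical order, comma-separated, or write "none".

P83

Conditions: its end is strictly after P79's end (X.end > August 18) AND its start is strictly after P73's start (X.start > August 21).
P70: end August 8 > August 18? ✗; start August 3 > August 21? ✗ → no.
P71: end August 23 > August 18? ✓; start August 16 > August 21? ✗ → no.
P72: end August 7 > August 18? ✗; start August 6 > August 21? ✗ → no.
P74: end August 4 > August 18? ✗; start August 3 > August 21? ✗ → no.
P75: end August 16 > August 18? ✗; start August 15 > August 21? ✗ → no.
P76: end August 18 > August 18? ✗; start August 12 > August 21? ✗ → no.
P77: end August 5 > August 18? ✗; start August 3 > August 21? ✗ → no.
P78: end August 7 > August 18? ✗; start August 5 > August 21? ✗ → no.
P80: end August 18 > August 18? ✗; start August 17 > August 21? ✗ → no.
P81: end August 11 > August 18? ✗; start August 1 > August 21? ✗ → no.
P82: end August 2 > August 18? ✗; start August 1 > August 21? ✗ → no.
P83: end August 28 > August 18? ✓; start August 24 > August 21? ✓ → yes.
Result: P83.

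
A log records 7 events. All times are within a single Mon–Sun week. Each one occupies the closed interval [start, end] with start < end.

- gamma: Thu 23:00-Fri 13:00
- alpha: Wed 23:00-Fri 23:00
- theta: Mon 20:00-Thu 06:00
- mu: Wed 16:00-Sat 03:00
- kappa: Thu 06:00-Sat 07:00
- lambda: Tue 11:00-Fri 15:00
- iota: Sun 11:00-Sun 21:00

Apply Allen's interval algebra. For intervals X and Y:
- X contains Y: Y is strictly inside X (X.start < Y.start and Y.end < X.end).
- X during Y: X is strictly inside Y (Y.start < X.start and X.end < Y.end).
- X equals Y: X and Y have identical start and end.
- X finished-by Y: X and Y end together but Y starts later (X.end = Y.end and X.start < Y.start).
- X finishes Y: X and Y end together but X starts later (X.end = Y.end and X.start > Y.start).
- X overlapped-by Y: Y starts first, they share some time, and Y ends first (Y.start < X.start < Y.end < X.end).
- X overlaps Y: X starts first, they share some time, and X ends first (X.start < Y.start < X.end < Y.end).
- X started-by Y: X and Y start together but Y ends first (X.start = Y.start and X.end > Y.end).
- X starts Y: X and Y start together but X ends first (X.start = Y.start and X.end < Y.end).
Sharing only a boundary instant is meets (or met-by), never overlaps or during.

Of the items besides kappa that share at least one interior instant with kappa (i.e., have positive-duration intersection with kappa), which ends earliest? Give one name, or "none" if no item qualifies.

Target kappa = [Thu 06:00, Sat 07:00].
alpha [Wed 23:00, Fri 23:00] → overlaps → candidate.
gamma [Thu 23:00, Fri 13:00] → during → candidate.
iota [Sun 11:00, Sun 21:00] → after → excluded.
lambda [Tue 11:00, Fri 15:00] → overlaps → candidate.
mu [Wed 16:00, Sat 03:00] → overlaps → candidate.
theta [Mon 20:00, Thu 06:00] → meets → excluded.
Among candidates, earliest end is Fri 13:00 → gamma.

gamma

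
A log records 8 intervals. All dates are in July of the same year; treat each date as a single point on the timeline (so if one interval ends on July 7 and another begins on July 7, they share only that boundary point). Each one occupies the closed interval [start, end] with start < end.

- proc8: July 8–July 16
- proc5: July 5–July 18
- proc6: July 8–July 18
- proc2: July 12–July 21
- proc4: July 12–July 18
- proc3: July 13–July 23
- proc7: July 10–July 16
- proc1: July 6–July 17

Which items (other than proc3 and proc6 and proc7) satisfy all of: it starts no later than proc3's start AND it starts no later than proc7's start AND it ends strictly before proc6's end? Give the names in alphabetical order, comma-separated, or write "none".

Conditions: its start is no later than proc3's start (X.start <= July 13) AND its start is no later than proc7's start (X.start <= July 10) AND its end is strictly before proc6's end (X.end < July 18).
proc1: start July 6 <= July 13? ✓; start July 6 <= July 10? ✓; end July 17 < July 18? ✓ → yes.
proc2: start July 12 <= July 13? ✓; start July 12 <= July 10? ✗; end July 21 < July 18? ✗ → no.
proc4: start July 12 <= July 13? ✓; start July 12 <= July 10? ✗; end July 18 < July 18? ✗ → no.
proc5: start July 5 <= July 13? ✓; start July 5 <= July 10? ✓; end July 18 < July 18? ✗ → no.
proc8: start July 8 <= July 13? ✓; start July 8 <= July 10? ✓; end July 16 < July 18? ✓ → yes.
Result: proc1, proc8.

proc1, proc8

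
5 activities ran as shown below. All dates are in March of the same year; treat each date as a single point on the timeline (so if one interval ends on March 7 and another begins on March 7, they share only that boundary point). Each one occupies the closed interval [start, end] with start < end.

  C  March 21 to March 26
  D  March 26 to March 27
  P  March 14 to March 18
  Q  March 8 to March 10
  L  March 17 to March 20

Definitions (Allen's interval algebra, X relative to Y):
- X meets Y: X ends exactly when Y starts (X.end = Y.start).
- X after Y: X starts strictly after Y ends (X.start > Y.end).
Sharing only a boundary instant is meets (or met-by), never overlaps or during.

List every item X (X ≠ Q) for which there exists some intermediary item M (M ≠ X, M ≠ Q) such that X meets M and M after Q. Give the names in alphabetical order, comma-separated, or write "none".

C

Target Q = [March 8, March 10].
Intermediaries M with M after Q: C, D, L, P.
Via C — items with X meets C: none.
Via D — items with X meets D: C.
Via L — items with X meets L: none.
Via P — items with X meets P: none.
Union: C.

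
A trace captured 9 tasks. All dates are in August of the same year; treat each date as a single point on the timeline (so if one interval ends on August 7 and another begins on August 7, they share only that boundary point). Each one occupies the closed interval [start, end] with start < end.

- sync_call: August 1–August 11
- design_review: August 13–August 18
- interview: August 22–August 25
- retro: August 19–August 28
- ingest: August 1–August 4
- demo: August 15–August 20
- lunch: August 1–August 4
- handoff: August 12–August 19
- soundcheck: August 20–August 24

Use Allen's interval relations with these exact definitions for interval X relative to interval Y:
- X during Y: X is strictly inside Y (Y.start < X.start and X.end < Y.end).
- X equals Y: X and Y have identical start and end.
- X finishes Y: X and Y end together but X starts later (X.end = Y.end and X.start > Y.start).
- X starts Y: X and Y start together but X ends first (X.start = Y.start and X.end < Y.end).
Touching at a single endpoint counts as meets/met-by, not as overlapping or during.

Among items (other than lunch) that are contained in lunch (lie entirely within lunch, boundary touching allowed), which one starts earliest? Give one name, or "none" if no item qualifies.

ingest

Target lunch = [August 1, August 4].
demo [August 15, August 20] → after → excluded.
design_review [August 13, August 18] → after → excluded.
handoff [August 12, August 19] → after → excluded.
ingest [August 1, August 4] → equals → candidate.
interview [August 22, August 25] → after → excluded.
retro [August 19, August 28] → after → excluded.
soundcheck [August 20, August 24] → after → excluded.
sync_call [August 1, August 11] → started-by → excluded.
Among candidates, earliest start is August 1 → ingest.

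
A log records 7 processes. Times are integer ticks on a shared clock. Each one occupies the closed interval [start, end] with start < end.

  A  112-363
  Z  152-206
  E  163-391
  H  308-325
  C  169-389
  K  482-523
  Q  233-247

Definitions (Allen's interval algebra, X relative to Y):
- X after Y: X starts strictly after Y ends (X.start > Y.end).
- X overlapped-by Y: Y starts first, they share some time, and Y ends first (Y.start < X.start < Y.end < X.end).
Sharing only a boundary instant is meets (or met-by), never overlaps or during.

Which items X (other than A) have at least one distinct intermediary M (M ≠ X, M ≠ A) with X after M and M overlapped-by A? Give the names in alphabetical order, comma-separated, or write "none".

K

Target A = [112, 363].
Intermediaries M with M overlapped-by A: C, E.
Via C — items with X after C: K.
Via E — items with X after E: K.
Union: K.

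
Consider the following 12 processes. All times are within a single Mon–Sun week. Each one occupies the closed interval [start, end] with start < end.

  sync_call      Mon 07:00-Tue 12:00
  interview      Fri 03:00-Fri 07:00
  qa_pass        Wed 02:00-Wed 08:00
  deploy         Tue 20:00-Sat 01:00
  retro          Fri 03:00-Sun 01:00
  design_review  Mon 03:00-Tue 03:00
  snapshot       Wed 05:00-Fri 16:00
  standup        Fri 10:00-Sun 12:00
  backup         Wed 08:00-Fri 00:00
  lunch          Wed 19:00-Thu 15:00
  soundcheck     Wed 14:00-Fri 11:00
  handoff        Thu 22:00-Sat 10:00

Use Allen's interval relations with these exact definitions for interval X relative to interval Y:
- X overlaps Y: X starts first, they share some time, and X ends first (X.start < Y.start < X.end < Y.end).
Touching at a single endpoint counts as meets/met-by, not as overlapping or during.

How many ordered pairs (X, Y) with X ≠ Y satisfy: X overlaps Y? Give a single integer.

Checking all 132 ordered pairs for relation 'overlaps'; matching pairs in alphabetical order:
(backup, handoff): backup overlaps handoff ✓
(backup, soundcheck): backup overlaps soundcheck ✓
(deploy, handoff): deploy overlaps handoff ✓
(deploy, retro): deploy overlaps retro ✓
(deploy, standup): deploy overlaps standup ✓
(design_review, sync_call): design_review overlaps sync_call ✓
(handoff, retro): handoff overlaps retro ✓
(handoff, standup): handoff overlaps standup ✓
(qa_pass, snapshot): qa_pass overlaps snapshot ✓
(retro, standup): retro overlaps standup ✓
(snapshot, handoff): snapshot overlaps handoff ✓
(snapshot, retro): snapshot overlaps retro ✓
(snapshot, standup): snapshot overlaps standup ✓
(soundcheck, handoff): soundcheck overlaps handoff ✓
(soundcheck, retro): soundcheck overlaps retro ✓
(soundcheck, standup): soundcheck overlaps standup ✓
Count: 16.

16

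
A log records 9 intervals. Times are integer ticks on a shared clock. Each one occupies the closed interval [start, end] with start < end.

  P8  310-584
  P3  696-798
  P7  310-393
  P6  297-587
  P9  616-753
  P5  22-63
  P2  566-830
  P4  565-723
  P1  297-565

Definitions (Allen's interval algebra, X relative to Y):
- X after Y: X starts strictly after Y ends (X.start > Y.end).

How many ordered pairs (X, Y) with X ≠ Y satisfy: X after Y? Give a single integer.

19

Checking all 72 ordered pairs for relation 'after'; matching pairs in alphabetical order:
(P1, P5): P1 after P5 ✓
(P2, P1): P2 after P1 ✓
(P2, P5): P2 after P5 ✓
(P2, P7): P2 after P7 ✓
(P3, P1): P3 after P1 ✓
(P3, P5): P3 after P5 ✓
(P3, P6): P3 after P6 ✓
(P3, P7): P3 after P7 ✓
(P3, P8): P3 after P8 ✓
(P4, P5): P4 after P5 ✓
(P4, P7): P4 after P7 ✓
(P6, P5): P6 after P5 ✓
(P7, P5): P7 after P5 ✓
(P8, P5): P8 after P5 ✓
(P9, P1): P9 after P1 ✓
(P9, P5): P9 after P5 ✓
(P9, P6): P9 after P6 ✓
(P9, P7): P9 after P7 ✓
(P9, P8): P9 after P8 ✓
Count: 19.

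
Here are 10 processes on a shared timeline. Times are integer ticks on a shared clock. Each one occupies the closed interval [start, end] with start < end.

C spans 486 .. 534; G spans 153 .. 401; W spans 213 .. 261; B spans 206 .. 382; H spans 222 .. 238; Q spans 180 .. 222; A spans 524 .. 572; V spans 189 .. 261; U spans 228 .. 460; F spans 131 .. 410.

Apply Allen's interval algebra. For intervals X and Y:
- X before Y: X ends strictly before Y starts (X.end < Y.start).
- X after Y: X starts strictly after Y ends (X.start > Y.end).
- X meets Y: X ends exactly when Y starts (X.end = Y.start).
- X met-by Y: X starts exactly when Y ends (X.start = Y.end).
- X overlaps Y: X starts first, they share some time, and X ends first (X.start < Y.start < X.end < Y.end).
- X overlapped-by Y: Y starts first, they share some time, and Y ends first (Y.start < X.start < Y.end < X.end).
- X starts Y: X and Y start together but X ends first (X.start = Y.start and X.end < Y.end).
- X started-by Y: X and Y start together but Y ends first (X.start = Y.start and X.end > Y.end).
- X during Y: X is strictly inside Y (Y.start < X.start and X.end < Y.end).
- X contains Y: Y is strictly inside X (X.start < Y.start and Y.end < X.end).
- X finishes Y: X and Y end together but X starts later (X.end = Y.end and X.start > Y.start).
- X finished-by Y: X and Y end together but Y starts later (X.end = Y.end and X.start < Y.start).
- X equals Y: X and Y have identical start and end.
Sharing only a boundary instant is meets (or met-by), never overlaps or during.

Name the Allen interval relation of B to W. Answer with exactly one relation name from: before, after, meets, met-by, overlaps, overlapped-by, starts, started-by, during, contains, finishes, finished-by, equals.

B = [206, 382]; W = [213, 261].
Compare endpoints: B.start < W.start, B.start < W.end, B.end > W.start, B.end > W.end.
That pattern is 'contains'.

contains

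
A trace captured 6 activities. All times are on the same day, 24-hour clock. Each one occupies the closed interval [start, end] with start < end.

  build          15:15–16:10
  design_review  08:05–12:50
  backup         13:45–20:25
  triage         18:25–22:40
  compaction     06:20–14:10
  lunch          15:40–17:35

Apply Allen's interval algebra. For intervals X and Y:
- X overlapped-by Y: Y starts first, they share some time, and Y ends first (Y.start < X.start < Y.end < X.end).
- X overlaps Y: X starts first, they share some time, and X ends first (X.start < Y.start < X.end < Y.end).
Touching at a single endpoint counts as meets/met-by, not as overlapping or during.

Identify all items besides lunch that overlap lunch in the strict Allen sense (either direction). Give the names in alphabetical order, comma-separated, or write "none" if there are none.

Target lunch = [15:40, 17:35].
backup [13:45, 20:25] → contains → no.
build [15:15, 16:10] → overlaps → yes.
compaction [06:20, 14:10] → before → no.
design_review [08:05, 12:50] → before → no.
triage [18:25, 22:40] → after → no.
Result: build.

build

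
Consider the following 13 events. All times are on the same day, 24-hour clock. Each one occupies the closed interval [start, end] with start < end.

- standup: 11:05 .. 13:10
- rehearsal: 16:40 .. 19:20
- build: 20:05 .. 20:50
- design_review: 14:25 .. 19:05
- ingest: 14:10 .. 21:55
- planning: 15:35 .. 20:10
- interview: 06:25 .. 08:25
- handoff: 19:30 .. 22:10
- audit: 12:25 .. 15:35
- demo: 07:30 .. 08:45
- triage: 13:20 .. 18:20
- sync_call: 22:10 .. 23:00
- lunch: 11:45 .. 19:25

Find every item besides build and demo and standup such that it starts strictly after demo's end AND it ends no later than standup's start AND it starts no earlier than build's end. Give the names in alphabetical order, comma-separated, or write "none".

Conditions: its start is strictly after demo's end (X.start > 08:45) AND its end is no later than standup's start (X.end <= 11:05) AND its start is no earlier than build's end (X.start >= 20:50).
audit: start 12:25 > 08:45? ✓; end 15:35 <= 11:05? ✗; start 12:25 >= 20:50? ✗ → no.
design_review: start 14:25 > 08:45? ✓; end 19:05 <= 11:05? ✗; start 14:25 >= 20:50? ✗ → no.
handoff: start 19:30 > 08:45? ✓; end 22:10 <= 11:05? ✗; start 19:30 >= 20:50? ✗ → no.
ingest: start 14:10 > 08:45? ✓; end 21:55 <= 11:05? ✗; start 14:10 >= 20:50? ✗ → no.
interview: start 06:25 > 08:45? ✗; end 08:25 <= 11:05? ✓; start 06:25 >= 20:50? ✗ → no.
lunch: start 11:45 > 08:45? ✓; end 19:25 <= 11:05? ✗; start 11:45 >= 20:50? ✗ → no.
planning: start 15:35 > 08:45? ✓; end 20:10 <= 11:05? ✗; start 15:35 >= 20:50? ✗ → no.
rehearsal: start 16:40 > 08:45? ✓; end 19:20 <= 11:05? ✗; start 16:40 >= 20:50? ✗ → no.
sync_call: start 22:10 > 08:45? ✓; end 23:00 <= 11:05? ✗; start 22:10 >= 20:50? ✓ → no.
triage: start 13:20 > 08:45? ✓; end 18:20 <= 11:05? ✗; start 13:20 >= 20:50? ✗ → no.
Result: none.

none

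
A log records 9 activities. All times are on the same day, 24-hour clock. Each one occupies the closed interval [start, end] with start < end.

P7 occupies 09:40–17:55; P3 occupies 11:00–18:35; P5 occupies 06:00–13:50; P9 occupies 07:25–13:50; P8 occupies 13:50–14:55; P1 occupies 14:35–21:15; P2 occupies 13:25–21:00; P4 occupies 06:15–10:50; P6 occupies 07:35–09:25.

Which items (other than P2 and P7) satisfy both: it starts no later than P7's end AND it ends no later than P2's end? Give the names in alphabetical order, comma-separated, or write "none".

P3, P4, P5, P6, P8, P9

Conditions: its start is no later than P7's end (X.start <= 17:55) AND its end is no later than P2's end (X.end <= 21:00).
P1: start 14:35 <= 17:55? ✓; end 21:15 <= 21:00? ✗ → no.
P3: start 11:00 <= 17:55? ✓; end 18:35 <= 21:00? ✓ → yes.
P4: start 06:15 <= 17:55? ✓; end 10:50 <= 21:00? ✓ → yes.
P5: start 06:00 <= 17:55? ✓; end 13:50 <= 21:00? ✓ → yes.
P6: start 07:35 <= 17:55? ✓; end 09:25 <= 21:00? ✓ → yes.
P8: start 13:50 <= 17:55? ✓; end 14:55 <= 21:00? ✓ → yes.
P9: start 07:25 <= 17:55? ✓; end 13:50 <= 21:00? ✓ → yes.
Result: P3, P4, P5, P6, P8, P9.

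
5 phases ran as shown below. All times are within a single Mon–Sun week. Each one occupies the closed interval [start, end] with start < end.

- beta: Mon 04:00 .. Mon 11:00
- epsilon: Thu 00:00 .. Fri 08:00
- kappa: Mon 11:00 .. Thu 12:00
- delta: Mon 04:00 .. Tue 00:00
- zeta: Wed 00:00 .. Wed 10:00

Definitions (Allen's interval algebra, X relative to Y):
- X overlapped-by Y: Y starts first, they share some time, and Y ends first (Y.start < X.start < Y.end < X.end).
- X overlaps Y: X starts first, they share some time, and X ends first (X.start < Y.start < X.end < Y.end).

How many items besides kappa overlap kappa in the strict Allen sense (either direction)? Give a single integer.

Target kappa = [Mon 11:00, Thu 12:00].
beta [Mon 04:00, Mon 11:00] → meets → no.
delta [Mon 04:00, Tue 00:00] → overlaps → counts.
epsilon [Thu 00:00, Fri 08:00] → overlapped-by → counts.
zeta [Wed 00:00, Wed 10:00] → during → no.
Total: 2.

2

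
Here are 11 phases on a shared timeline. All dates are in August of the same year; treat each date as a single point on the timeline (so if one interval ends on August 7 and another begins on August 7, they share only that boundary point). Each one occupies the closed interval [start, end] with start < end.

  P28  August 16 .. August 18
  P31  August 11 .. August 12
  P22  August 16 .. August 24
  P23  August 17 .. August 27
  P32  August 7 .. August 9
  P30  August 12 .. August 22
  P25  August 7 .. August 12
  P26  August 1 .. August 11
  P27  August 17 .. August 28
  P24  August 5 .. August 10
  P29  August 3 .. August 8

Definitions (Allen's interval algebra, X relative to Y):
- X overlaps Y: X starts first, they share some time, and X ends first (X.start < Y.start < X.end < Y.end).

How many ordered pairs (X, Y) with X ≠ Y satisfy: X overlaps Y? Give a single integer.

Checking all 110 ordered pairs for relation 'overlaps'; matching pairs in alphabetical order:
(P22, P23): P22 overlaps P23 ✓
(P22, P27): P22 overlaps P27 ✓
(P24, P25): P24 overlaps P25 ✓
(P26, P25): P26 overlaps P25 ✓
(P28, P23): P28 overlaps P23 ✓
(P28, P27): P28 overlaps P27 ✓
(P29, P24): P29 overlaps P24 ✓
(P29, P25): P29 overlaps P25 ✓
(P29, P32): P29 overlaps P32 ✓
(P30, P22): P30 overlaps P22 ✓
(P30, P23): P30 overlaps P23 ✓
(P30, P27): P30 overlaps P27 ✓
Count: 12.

12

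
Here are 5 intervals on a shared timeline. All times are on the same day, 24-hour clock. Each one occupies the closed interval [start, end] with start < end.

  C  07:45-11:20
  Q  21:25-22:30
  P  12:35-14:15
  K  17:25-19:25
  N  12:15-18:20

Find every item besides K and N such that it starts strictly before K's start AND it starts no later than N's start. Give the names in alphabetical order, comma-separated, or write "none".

C

Conditions: its start is strictly before K's start (X.start < 17:25) AND its start is no later than N's start (X.start <= 12:15).
C: start 07:45 < 17:25? ✓; start 07:45 <= 12:15? ✓ → yes.
P: start 12:35 < 17:25? ✓; start 12:35 <= 12:15? ✗ → no.
Q: start 21:25 < 17:25? ✗; start 21:25 <= 12:15? ✗ → no.
Result: C.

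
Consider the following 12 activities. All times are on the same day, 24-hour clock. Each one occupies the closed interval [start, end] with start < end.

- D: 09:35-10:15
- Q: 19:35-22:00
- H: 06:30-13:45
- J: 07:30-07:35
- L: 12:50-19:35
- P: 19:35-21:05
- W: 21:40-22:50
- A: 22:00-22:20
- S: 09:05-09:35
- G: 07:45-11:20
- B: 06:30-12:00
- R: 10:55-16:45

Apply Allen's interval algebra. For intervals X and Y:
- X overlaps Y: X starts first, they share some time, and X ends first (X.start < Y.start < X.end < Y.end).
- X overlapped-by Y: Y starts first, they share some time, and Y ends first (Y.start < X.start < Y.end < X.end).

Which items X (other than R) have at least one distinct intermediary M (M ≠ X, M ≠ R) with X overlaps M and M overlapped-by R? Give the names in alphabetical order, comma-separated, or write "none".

H

Target R = [10:55, 16:45].
Intermediaries M with M overlapped-by R: L.
Via L — items with X overlaps L: H.
Union: H.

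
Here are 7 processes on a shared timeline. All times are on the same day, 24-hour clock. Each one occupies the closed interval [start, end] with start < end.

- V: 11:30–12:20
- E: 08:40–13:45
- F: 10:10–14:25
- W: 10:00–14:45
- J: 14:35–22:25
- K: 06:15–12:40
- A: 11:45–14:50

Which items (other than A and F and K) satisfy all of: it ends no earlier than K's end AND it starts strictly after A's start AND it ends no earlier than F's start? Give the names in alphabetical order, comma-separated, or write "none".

Conditions: its end is no earlier than K's end (X.end >= 12:40) AND its start is strictly after A's start (X.start > 11:45) AND its end is no earlier than F's start (X.end >= 10:10).
E: end 13:45 >= 12:40? ✓; start 08:40 > 11:45? ✗; end 13:45 >= 10:10? ✓ → no.
J: end 22:25 >= 12:40? ✓; start 14:35 > 11:45? ✓; end 22:25 >= 10:10? ✓ → yes.
V: end 12:20 >= 12:40? ✗; start 11:30 > 11:45? ✗; end 12:20 >= 10:10? ✓ → no.
W: end 14:45 >= 12:40? ✓; start 10:00 > 11:45? ✗; end 14:45 >= 10:10? ✓ → no.
Result: J.

J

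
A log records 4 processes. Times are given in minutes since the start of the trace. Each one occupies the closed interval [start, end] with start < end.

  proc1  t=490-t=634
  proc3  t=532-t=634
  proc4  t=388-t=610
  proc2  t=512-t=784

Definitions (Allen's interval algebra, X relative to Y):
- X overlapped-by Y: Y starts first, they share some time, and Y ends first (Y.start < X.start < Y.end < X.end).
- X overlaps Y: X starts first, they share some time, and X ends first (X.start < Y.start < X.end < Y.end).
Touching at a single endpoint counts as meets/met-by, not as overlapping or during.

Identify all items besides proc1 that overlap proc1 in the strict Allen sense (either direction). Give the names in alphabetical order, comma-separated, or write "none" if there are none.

proc2, proc4

Target proc1 = [t=490, t=634].
proc2 [t=512, t=784] → overlapped-by → yes.
proc3 [t=532, t=634] → finishes → no.
proc4 [t=388, t=610] → overlaps → yes.
Result: proc2, proc4.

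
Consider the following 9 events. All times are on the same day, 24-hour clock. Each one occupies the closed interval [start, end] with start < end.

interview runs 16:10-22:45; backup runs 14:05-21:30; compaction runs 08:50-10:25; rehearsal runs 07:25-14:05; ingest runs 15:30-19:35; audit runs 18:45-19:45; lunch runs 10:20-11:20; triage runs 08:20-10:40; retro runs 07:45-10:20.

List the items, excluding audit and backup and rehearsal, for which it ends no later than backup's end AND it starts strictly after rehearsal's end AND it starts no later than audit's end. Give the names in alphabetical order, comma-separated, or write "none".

Conditions: its end is no later than backup's end (X.end <= 21:30) AND its start is strictly after rehearsal's end (X.start > 14:05) AND its start is no later than audit's end (X.start <= 19:45).
compaction: end 10:25 <= 21:30? ✓; start 08:50 > 14:05? ✗; start 08:50 <= 19:45? ✓ → no.
ingest: end 19:35 <= 21:30? ✓; start 15:30 > 14:05? ✓; start 15:30 <= 19:45? ✓ → yes.
interview: end 22:45 <= 21:30? ✗; start 16:10 > 14:05? ✓; start 16:10 <= 19:45? ✓ → no.
lunch: end 11:20 <= 21:30? ✓; start 10:20 > 14:05? ✗; start 10:20 <= 19:45? ✓ → no.
retro: end 10:20 <= 21:30? ✓; start 07:45 > 14:05? ✗; start 07:45 <= 19:45? ✓ → no.
triage: end 10:40 <= 21:30? ✓; start 08:20 > 14:05? ✗; start 08:20 <= 19:45? ✓ → no.
Result: ingest.

ingest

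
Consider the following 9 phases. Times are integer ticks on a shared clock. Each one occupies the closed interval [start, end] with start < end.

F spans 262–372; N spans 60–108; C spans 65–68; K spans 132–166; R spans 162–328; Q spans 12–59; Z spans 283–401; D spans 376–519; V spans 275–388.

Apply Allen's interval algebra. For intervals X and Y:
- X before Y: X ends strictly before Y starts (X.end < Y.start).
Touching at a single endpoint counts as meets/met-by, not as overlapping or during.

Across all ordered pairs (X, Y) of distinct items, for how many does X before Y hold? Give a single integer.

26

Checking all 72 ordered pairs for relation 'before'; matching pairs in alphabetical order:
(C, D): C before D ✓
(C, F): C before F ✓
(C, K): C before K ✓
(C, R): C before R ✓
(C, V): C before V ✓
(C, Z): C before Z ✓
(F, D): F before D ✓
(K, D): K before D ✓
(K, F): K before F ✓
(K, V): K before V ✓
(K, Z): K before Z ✓
(N, D): N before D ✓
(N, F): N before F ✓
(N, K): N before K ✓
(N, R): N before R ✓
(N, V): N before V ✓
(N, Z): N before Z ✓
(Q, C): Q before C ✓
(Q, D): Q before D ✓
(Q, F): Q before F ✓
(Q, K): Q before K ✓
(Q, N): Q before N ✓
(Q, R): Q before R ✓
(Q, V): Q before V ✓
... plus 2 further pairs not listed.
Count: 26.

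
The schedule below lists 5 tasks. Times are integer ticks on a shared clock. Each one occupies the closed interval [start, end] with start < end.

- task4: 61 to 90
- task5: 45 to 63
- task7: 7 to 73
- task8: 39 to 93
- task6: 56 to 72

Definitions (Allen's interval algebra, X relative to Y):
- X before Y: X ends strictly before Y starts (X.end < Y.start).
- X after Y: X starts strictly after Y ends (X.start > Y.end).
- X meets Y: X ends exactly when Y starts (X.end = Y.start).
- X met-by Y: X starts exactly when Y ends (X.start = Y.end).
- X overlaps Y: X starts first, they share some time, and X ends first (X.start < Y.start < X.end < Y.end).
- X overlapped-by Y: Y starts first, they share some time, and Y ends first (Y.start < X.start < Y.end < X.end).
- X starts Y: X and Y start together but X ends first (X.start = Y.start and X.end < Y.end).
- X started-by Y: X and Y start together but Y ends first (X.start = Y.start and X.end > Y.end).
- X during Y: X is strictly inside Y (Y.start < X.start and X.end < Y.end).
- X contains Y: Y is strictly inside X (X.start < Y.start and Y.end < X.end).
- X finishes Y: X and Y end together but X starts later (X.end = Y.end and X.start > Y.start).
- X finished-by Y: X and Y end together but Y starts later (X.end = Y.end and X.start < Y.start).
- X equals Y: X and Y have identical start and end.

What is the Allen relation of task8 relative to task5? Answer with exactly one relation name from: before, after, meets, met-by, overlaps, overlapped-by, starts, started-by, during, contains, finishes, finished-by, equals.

contains

task8 = [39, 93]; task5 = [45, 63].
Compare endpoints: task8.start < task5.start, task8.start < task5.end, task8.end > task5.start, task8.end > task5.end.
That pattern is 'contains'.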